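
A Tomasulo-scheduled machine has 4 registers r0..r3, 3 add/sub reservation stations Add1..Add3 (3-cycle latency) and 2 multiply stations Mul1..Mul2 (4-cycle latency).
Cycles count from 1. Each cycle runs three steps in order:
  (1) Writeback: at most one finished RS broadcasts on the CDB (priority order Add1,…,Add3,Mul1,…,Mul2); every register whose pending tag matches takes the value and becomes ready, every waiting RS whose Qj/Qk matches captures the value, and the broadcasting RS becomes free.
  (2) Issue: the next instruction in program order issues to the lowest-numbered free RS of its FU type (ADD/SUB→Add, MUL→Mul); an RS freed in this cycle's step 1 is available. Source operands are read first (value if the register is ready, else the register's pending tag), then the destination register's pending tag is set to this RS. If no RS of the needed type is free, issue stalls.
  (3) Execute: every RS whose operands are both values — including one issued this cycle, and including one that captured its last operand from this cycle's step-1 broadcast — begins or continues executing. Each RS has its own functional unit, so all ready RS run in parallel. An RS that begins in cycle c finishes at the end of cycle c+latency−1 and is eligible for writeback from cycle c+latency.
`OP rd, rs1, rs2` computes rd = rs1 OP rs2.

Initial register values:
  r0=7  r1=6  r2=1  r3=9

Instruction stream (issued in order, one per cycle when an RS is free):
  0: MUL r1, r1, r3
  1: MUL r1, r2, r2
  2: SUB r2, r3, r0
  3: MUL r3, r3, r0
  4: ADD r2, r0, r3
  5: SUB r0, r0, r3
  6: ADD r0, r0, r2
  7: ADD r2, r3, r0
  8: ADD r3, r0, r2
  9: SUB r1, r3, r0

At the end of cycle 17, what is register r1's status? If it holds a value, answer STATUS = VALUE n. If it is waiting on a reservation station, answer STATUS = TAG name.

cycle 1: issue MUL r1<-Mul1 // r0:7,r1:Mul1,r2:1,r3:9
cycle 2: issue MUL r1<-Mul2 // r0:7,r1:Mul2,r2:1,r3:9
cycle 3: issue SUB r2<-Add1 // r0:7,r1:Mul2,r2:Add1,r3:9
cycle 4: stall // r0:7,r1:Mul2,r2:Add1,r3:9
cycle 5: CDB Mul1=54; issue MUL r3<-Mul1 // r0:7,r1:Mul2,r2:Add1,r3:Mul1
cycle 6: CDB Add1=2; issue ADD r2<-Add1 // r0:7,r1:Mul2,r2:Add1,r3:Mul1
cycle 7: CDB Mul2=1; issue SUB r0<-Add2 // r0:Add2,r1:1,r2:Add1,r3:Mul1
cycle 8: issue ADD r0<-Add3 // r0:Add3,r1:1,r2:Add1,r3:Mul1
cycle 9: CDB Mul1=63; stall // r0:Add3,r1:1,r2:Add1,r3:63
cycle 10: stall // r0:Add3,r1:1,r2:Add1,r3:63
cycle 11: stall // r0:Add3,r1:1,r2:Add1,r3:63
cycle 12: CDB Add1=70; issue ADD r2<-Add1 // r0:Add3,r1:1,r2:Add1,r3:63
cycle 13: CDB Add2=-56; issue ADD r3<-Add2 // r0:Add3,r1:1,r2:Add1,r3:Add2
cycle 14: stall // r0:Add3,r1:1,r2:Add1,r3:Add2
cycle 15: stall // r0:Add3,r1:1,r2:Add1,r3:Add2
cycle 16: CDB Add3=14; issue SUB r1<-Add3 // r0:14,r1:Add3,r2:Add1,r3:Add2
cycle 17: - // r0:14,r1:Add3,r2:Add1,r3:Add2

STATUS = TAG Add3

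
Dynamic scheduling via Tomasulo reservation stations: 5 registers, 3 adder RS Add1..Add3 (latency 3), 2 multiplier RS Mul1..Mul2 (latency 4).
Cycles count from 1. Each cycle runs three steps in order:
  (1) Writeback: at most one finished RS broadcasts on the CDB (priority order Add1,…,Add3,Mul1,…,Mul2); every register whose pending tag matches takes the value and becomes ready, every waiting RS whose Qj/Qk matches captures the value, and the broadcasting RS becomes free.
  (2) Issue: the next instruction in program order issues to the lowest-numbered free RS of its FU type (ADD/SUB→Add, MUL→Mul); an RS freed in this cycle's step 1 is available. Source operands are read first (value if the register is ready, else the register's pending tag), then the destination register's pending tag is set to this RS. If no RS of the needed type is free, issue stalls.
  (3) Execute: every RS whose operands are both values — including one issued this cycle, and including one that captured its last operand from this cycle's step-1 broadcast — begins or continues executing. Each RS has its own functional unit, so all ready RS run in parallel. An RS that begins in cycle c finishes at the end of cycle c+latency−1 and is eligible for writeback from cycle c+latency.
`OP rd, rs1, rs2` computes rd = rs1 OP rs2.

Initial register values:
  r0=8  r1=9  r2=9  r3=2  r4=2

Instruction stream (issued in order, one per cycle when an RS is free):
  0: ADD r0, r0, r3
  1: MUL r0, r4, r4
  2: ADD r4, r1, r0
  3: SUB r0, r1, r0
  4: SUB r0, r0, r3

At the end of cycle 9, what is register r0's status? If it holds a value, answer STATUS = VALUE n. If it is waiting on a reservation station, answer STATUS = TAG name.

STATUS = TAG Add3

  c1: issue ADD r0<-Add1  regs: r0:Add1,r1:9,r2:9,r3:2,r4:2
  c2: issue MUL r0<-Mul1  regs: r0:Mul1,r1:9,r2:9,r3:2,r4:2
  c3: issue ADD r4<-Add2  regs: r0:Mul1,r1:9,r2:9,r3:2,r4:Add2
  c4: CDB Add1=10; issue SUB r0<-Add1  regs: r0:Add1,r1:9,r2:9,r3:2,r4:Add2
  c5: issue SUB r0<-Add3  regs: r0:Add3,r1:9,r2:9,r3:2,r4:Add2
  c6: CDB Mul1=4  regs: r0:Add3,r1:9,r2:9,r3:2,r4:Add2
  c7: -  regs: r0:Add3,r1:9,r2:9,r3:2,r4:Add2
  c8: -  regs: r0:Add3,r1:9,r2:9,r3:2,r4:Add2
  c9: CDB Add1=5  regs: r0:Add3,r1:9,r2:9,r3:2,r4:Add2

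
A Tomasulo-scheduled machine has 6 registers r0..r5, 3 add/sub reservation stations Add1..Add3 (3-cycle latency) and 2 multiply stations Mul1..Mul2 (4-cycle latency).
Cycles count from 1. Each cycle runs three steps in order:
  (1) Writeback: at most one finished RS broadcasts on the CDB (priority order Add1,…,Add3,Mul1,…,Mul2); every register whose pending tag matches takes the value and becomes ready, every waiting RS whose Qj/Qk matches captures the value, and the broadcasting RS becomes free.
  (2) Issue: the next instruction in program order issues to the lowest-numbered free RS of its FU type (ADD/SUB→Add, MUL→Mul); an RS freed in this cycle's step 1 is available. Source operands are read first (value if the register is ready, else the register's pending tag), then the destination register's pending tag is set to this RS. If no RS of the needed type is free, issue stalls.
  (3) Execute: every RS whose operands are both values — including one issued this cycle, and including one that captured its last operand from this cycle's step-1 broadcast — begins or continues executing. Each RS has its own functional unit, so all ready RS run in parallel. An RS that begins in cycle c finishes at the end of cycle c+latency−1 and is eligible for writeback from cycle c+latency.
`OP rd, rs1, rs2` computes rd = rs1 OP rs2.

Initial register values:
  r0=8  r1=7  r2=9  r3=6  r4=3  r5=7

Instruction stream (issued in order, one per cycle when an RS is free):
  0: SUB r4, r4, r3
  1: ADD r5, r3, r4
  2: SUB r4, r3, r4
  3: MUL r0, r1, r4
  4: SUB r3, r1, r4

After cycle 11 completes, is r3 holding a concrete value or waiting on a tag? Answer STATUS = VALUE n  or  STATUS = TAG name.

STATUS = VALUE -2

cycle 1: issue SUB r4<-Add1 // r0:8,r1:7,r2:9,r3:6,r4:Add1,r5:7
cycle 2: issue ADD r5<-Add2 // r0:8,r1:7,r2:9,r3:6,r4:Add1,r5:Add2
cycle 3: issue SUB r4<-Add3 // r0:8,r1:7,r2:9,r3:6,r4:Add3,r5:Add2
cycle 4: CDB Add1=-3; issue MUL r0<-Mul1 // r0:Mul1,r1:7,r2:9,r3:6,r4:Add3,r5:Add2
cycle 5: issue SUB r3<-Add1 // r0:Mul1,r1:7,r2:9,r3:Add1,r4:Add3,r5:Add2
cycle 6: - // r0:Mul1,r1:7,r2:9,r3:Add1,r4:Add3,r5:Add2
cycle 7: CDB Add2=3 // r0:Mul1,r1:7,r2:9,r3:Add1,r4:Add3,r5:3
cycle 8: CDB Add3=9 // r0:Mul1,r1:7,r2:9,r3:Add1,r4:9,r5:3
cycle 9: - // r0:Mul1,r1:7,r2:9,r3:Add1,r4:9,r5:3
cycle 10: - // r0:Mul1,r1:7,r2:9,r3:Add1,r4:9,r5:3
cycle 11: CDB Add1=-2 // r0:Mul1,r1:7,r2:9,r3:-2,r4:9,r5:3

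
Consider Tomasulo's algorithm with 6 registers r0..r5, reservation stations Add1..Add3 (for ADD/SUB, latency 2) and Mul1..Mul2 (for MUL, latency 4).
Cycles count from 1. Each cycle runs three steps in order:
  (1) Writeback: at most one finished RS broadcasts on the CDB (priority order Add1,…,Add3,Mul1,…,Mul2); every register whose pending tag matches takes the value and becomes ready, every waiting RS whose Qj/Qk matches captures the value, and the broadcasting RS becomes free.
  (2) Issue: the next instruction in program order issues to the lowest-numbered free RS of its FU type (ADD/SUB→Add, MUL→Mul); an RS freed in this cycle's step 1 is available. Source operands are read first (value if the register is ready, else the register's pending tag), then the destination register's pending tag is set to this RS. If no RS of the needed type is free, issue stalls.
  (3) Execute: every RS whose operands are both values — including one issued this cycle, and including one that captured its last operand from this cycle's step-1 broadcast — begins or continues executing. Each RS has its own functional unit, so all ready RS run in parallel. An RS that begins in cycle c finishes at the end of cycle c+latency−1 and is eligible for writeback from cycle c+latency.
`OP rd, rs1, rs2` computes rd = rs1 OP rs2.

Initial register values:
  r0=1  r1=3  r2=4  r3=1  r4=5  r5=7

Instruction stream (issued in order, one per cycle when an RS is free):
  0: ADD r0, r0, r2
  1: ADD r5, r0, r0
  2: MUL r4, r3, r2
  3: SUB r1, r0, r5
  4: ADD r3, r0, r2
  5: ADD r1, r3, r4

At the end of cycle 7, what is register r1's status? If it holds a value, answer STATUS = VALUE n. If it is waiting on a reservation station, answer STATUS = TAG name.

STATUS = TAG Add3

  c1: issue ADD r0<-Add1  regs: r0:Add1,r1:3,r2:4,r3:1,r4:5,r5:7
  c2: issue ADD r5<-Add2  regs: r0:Add1,r1:3,r2:4,r3:1,r4:5,r5:Add2
  c3: CDB Add1=5; issue MUL r4<-Mul1  regs: r0:5,r1:3,r2:4,r3:1,r4:Mul1,r5:Add2
  c4: issue SUB r1<-Add1  regs: r0:5,r1:Add1,r2:4,r3:1,r4:Mul1,r5:Add2
  c5: CDB Add2=10; issue ADD r3<-Add2  regs: r0:5,r1:Add1,r2:4,r3:Add2,r4:Mul1,r5:10
  c6: issue ADD r1<-Add3  regs: r0:5,r1:Add3,r2:4,r3:Add2,r4:Mul1,r5:10
  c7: CDB Add1=-5  regs: r0:5,r1:Add3,r2:4,r3:Add2,r4:Mul1,r5:10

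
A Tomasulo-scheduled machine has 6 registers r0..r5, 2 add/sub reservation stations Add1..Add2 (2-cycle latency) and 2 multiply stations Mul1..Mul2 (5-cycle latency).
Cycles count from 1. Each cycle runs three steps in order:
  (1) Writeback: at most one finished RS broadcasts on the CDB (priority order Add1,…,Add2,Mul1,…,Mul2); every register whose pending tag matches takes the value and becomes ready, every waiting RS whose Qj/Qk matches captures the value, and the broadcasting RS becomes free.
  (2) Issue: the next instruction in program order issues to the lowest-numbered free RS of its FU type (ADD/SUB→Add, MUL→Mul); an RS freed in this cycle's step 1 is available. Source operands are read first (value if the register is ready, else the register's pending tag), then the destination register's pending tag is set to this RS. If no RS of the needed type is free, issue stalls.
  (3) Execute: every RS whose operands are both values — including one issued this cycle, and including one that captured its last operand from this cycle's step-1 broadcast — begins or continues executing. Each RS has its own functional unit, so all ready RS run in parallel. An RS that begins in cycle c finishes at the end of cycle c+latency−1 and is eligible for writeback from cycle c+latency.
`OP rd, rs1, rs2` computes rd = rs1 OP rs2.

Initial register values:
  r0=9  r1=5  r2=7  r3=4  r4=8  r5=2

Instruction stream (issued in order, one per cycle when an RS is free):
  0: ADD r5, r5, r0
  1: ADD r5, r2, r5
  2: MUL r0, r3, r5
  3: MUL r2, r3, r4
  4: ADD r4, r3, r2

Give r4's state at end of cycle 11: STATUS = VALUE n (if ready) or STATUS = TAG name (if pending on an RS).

STATUS = VALUE 36

  c1: issue ADD r5<-Add1  regs: r0:9,r1:5,r2:7,r3:4,r4:8,r5:Add1
  c2: issue ADD r5<-Add2  regs: r0:9,r1:5,r2:7,r3:4,r4:8,r5:Add2
  c3: CDB Add1=11; issue MUL r0<-Mul1  regs: r0:Mul1,r1:5,r2:7,r3:4,r4:8,r5:Add2
  c4: issue MUL r2<-Mul2  regs: r0:Mul1,r1:5,r2:Mul2,r3:4,r4:8,r5:Add2
  c5: CDB Add2=18; issue ADD r4<-Add1  regs: r0:Mul1,r1:5,r2:Mul2,r3:4,r4:Add1,r5:18
  c6: -  regs: r0:Mul1,r1:5,r2:Mul2,r3:4,r4:Add1,r5:18
  c7: -  regs: r0:Mul1,r1:5,r2:Mul2,r3:4,r4:Add1,r5:18
  c8: -  regs: r0:Mul1,r1:5,r2:Mul2,r3:4,r4:Add1,r5:18
  c9: CDB Mul2=32  regs: r0:Mul1,r1:5,r2:32,r3:4,r4:Add1,r5:18
  c10: CDB Mul1=72  regs: r0:72,r1:5,r2:32,r3:4,r4:Add1,r5:18
  c11: CDB Add1=36  regs: r0:72,r1:5,r2:32,r3:4,r4:36,r5:18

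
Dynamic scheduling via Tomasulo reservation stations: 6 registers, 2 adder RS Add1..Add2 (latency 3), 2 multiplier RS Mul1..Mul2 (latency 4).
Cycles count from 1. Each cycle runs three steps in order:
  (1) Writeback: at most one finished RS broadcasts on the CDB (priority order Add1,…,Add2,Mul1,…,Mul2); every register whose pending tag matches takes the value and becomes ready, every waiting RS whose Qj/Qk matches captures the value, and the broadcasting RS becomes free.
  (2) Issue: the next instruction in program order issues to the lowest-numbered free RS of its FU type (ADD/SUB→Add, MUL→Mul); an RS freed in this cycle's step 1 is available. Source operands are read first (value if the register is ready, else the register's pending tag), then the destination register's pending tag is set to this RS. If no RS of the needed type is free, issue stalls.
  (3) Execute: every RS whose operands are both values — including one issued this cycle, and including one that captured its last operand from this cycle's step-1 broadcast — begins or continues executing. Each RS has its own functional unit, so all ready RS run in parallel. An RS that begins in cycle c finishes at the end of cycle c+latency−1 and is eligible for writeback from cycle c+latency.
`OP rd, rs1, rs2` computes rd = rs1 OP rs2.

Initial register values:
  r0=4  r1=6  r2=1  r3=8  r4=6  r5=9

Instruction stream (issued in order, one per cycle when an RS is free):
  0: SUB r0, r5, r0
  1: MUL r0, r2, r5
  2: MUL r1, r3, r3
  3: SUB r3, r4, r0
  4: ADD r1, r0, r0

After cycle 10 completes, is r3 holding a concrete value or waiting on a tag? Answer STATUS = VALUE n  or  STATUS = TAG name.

cycle 1: issue SUB r0<-Add1 // r0:Add1,r1:6,r2:1,r3:8,r4:6,r5:9
cycle 2: issue MUL r0<-Mul1 // r0:Mul1,r1:6,r2:1,r3:8,r4:6,r5:9
cycle 3: issue MUL r1<-Mul2 // r0:Mul1,r1:Mul2,r2:1,r3:8,r4:6,r5:9
cycle 4: CDB Add1=5; issue SUB r3<-Add1 // r0:Mul1,r1:Mul2,r2:1,r3:Add1,r4:6,r5:9
cycle 5: issue ADD r1<-Add2 // r0:Mul1,r1:Add2,r2:1,r3:Add1,r4:6,r5:9
cycle 6: CDB Mul1=9 // r0:9,r1:Add2,r2:1,r3:Add1,r4:6,r5:9
cycle 7: CDB Mul2=64 // r0:9,r1:Add2,r2:1,r3:Add1,r4:6,r5:9
cycle 8: - // r0:9,r1:Add2,r2:1,r3:Add1,r4:6,r5:9
cycle 9: CDB Add1=-3 // r0:9,r1:Add2,r2:1,r3:-3,r4:6,r5:9
cycle 10: CDB Add2=18 // r0:9,r1:18,r2:1,r3:-3,r4:6,r5:9

STATUS = VALUE -3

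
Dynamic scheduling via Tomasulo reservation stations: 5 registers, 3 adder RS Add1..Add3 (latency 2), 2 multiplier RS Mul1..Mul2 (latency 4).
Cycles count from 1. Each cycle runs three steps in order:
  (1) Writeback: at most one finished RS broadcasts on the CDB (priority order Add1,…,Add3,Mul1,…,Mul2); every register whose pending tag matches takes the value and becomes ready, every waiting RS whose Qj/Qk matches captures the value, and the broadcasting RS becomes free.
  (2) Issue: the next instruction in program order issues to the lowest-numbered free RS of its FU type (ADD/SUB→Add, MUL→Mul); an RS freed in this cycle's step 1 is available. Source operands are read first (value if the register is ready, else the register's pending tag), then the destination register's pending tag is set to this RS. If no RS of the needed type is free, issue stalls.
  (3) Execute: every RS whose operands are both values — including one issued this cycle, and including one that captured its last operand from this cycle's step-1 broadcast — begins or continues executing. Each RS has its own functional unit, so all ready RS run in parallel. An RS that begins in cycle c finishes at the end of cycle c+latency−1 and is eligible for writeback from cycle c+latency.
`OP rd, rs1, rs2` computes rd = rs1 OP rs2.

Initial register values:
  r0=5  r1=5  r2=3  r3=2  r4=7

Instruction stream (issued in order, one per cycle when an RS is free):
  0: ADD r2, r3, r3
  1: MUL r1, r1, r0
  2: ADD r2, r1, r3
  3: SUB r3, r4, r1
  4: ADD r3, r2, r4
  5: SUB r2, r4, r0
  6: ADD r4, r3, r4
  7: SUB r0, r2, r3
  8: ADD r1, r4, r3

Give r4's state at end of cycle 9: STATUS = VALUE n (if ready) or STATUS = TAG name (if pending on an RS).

cycle 1: issue ADD r2<-Add1 // r0:5,r1:5,r2:Add1,r3:2,r4:7
cycle 2: issue MUL r1<-Mul1 // r0:5,r1:Mul1,r2:Add1,r3:2,r4:7
cycle 3: CDB Add1=4; issue ADD r2<-Add1 // r0:5,r1:Mul1,r2:Add1,r3:2,r4:7
cycle 4: issue SUB r3<-Add2 // r0:5,r1:Mul1,r2:Add1,r3:Add2,r4:7
cycle 5: issue ADD r3<-Add3 // r0:5,r1:Mul1,r2:Add1,r3:Add3,r4:7
cycle 6: CDB Mul1=25; stall // r0:5,r1:25,r2:Add1,r3:Add3,r4:7
cycle 7: stall // r0:5,r1:25,r2:Add1,r3:Add3,r4:7
cycle 8: CDB Add1=27; issue SUB r2<-Add1 // r0:5,r1:25,r2:Add1,r3:Add3,r4:7
cycle 9: CDB Add2=-18; issue ADD r4<-Add2 // r0:5,r1:25,r2:Add1,r3:Add3,r4:Add2

STATUS = TAG Add2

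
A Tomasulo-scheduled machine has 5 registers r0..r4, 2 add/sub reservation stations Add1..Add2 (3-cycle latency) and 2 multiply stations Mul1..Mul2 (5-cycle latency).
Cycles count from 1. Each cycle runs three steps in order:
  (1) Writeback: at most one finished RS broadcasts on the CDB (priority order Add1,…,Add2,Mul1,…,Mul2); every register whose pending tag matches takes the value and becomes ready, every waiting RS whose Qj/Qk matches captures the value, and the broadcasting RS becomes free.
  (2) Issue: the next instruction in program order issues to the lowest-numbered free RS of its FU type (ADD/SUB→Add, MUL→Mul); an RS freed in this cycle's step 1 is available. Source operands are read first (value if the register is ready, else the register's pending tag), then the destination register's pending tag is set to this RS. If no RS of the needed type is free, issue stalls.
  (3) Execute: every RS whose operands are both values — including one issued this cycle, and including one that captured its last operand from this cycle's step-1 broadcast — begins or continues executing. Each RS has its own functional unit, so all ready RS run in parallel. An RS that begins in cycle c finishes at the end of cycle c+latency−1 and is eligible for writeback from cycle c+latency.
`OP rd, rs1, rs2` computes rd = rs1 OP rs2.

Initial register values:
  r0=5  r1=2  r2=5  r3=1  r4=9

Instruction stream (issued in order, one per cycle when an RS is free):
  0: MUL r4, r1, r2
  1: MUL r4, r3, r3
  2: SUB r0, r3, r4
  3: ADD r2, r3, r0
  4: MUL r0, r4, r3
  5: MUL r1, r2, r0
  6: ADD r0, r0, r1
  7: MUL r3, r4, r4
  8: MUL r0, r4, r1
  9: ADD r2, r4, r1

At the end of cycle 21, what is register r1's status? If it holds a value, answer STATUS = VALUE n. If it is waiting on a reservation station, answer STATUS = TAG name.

STATUS = VALUE 1

  c1: issue MUL r4<-Mul1  regs: r0:5,r1:2,r2:5,r3:1,r4:Mul1
  c2: issue MUL r4<-Mul2  regs: r0:5,r1:2,r2:5,r3:1,r4:Mul2
  c3: issue SUB r0<-Add1  regs: r0:Add1,r1:2,r2:5,r3:1,r4:Mul2
  c4: issue ADD r2<-Add2  regs: r0:Add1,r1:2,r2:Add2,r3:1,r4:Mul2
  c5: stall  regs: r0:Add1,r1:2,r2:Add2,r3:1,r4:Mul2
  c6: CDB Mul1=10; issue MUL r0<-Mul1  regs: r0:Mul1,r1:2,r2:Add2,r3:1,r4:Mul2
  c7: CDB Mul2=1; issue MUL r1<-Mul2  regs: r0:Mul1,r1:Mul2,r2:Add2,r3:1,r4:1
  c8: stall  regs: r0:Mul1,r1:Mul2,r2:Add2,r3:1,r4:1
  c9: stall  regs: r0:Mul1,r1:Mul2,r2:Add2,r3:1,r4:1
  c10: CDB Add1=0; issue ADD r0<-Add1  regs: r0:Add1,r1:Mul2,r2:Add2,r3:1,r4:1
  c11: stall  regs: r0:Add1,r1:Mul2,r2:Add2,r3:1,r4:1
  c12: CDB Mul1=1; issue MUL r3<-Mul1  regs: r0:Add1,r1:Mul2,r2:Add2,r3:Mul1,r4:1
  c13: CDB Add2=1; stall  regs: r0:Add1,r1:Mul2,r2:1,r3:Mul1,r4:1
  c14: stall  regs: r0:Add1,r1:Mul2,r2:1,r3:Mul1,r4:1
  c15: stall  regs: r0:Add1,r1:Mul2,r2:1,r3:Mul1,r4:1
  c16: stall  regs: r0:Add1,r1:Mul2,r2:1,r3:Mul1,r4:1
  c17: CDB Mul1=1; issue MUL r0<-Mul1  regs: r0:Mul1,r1:Mul2,r2:1,r3:1,r4:1
  c18: CDB Mul2=1; issue ADD r2<-Add2  regs: r0:Mul1,r1:1,r2:Add2,r3:1,r4:1
  c19: -  regs: r0:Mul1,r1:1,r2:Add2,r3:1,r4:1
  c20: -  regs: r0:Mul1,r1:1,r2:Add2,r3:1,r4:1
  c21: CDB Add1=2  regs: r0:Mul1,r1:1,r2:Add2,r3:1,r4:1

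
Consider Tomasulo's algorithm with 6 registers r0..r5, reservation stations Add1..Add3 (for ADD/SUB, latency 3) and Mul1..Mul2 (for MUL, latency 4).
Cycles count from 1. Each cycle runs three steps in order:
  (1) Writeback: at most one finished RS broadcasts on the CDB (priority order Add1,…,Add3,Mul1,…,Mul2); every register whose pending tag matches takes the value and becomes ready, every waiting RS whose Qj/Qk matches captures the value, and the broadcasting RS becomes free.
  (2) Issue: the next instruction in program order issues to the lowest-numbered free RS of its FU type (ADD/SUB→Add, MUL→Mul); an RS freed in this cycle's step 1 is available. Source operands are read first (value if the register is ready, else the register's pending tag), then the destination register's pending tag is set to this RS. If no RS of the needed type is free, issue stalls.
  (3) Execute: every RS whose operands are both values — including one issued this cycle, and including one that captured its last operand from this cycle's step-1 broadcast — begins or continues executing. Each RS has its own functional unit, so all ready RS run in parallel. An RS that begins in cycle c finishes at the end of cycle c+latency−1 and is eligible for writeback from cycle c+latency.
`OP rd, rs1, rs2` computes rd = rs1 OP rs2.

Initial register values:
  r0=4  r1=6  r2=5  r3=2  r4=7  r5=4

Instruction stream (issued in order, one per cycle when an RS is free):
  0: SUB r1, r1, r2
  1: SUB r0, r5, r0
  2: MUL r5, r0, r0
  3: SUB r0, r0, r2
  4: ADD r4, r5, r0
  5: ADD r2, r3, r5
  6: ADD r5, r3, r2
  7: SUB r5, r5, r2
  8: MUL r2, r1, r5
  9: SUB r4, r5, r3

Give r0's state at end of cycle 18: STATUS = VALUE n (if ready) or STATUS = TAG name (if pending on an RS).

STATUS = VALUE -5

cycle 1: issue SUB r1<-Add1 // r0:4,r1:Add1,r2:5,r3:2,r4:7,r5:4
cycle 2: issue SUB r0<-Add2 // r0:Add2,r1:Add1,r2:5,r3:2,r4:7,r5:4
cycle 3: issue MUL r5<-Mul1 // r0:Add2,r1:Add1,r2:5,r3:2,r4:7,r5:Mul1
cycle 4: CDB Add1=1; issue SUB r0<-Add1 // r0:Add1,r1:1,r2:5,r3:2,r4:7,r5:Mul1
cycle 5: CDB Add2=0; issue ADD r4<-Add2 // r0:Add1,r1:1,r2:5,r3:2,r4:Add2,r5:Mul1
cycle 6: issue ADD r2<-Add3 // r0:Add1,r1:1,r2:Add3,r3:2,r4:Add2,r5:Mul1
cycle 7: stall // r0:Add1,r1:1,r2:Add3,r3:2,r4:Add2,r5:Mul1
cycle 8: CDB Add1=-5; issue ADD r5<-Add1 // r0:-5,r1:1,r2:Add3,r3:2,r4:Add2,r5:Add1
cycle 9: CDB Mul1=0; stall // r0:-5,r1:1,r2:Add3,r3:2,r4:Add2,r5:Add1
cycle 10: stall // r0:-5,r1:1,r2:Add3,r3:2,r4:Add2,r5:Add1
cycle 11: stall // r0:-5,r1:1,r2:Add3,r3:2,r4:Add2,r5:Add1
cycle 12: CDB Add2=-5; issue SUB r5<-Add2 // r0:-5,r1:1,r2:Add3,r3:2,r4:-5,r5:Add2
cycle 13: CDB Add3=2; issue MUL r2<-Mul1 // r0:-5,r1:1,r2:Mul1,r3:2,r4:-5,r5:Add2
cycle 14: issue SUB r4<-Add3 // r0:-5,r1:1,r2:Mul1,r3:2,r4:Add3,r5:Add2
cycle 15: - // r0:-5,r1:1,r2:Mul1,r3:2,r4:Add3,r5:Add2
cycle 16: CDB Add1=4 // r0:-5,r1:1,r2:Mul1,r3:2,r4:Add3,r5:Add2
cycle 17: - // r0:-5,r1:1,r2:Mul1,r3:2,r4:Add3,r5:Add2
cycle 18: - // r0:-5,r1:1,r2:Mul1,r3:2,r4:Add3,r5:Add2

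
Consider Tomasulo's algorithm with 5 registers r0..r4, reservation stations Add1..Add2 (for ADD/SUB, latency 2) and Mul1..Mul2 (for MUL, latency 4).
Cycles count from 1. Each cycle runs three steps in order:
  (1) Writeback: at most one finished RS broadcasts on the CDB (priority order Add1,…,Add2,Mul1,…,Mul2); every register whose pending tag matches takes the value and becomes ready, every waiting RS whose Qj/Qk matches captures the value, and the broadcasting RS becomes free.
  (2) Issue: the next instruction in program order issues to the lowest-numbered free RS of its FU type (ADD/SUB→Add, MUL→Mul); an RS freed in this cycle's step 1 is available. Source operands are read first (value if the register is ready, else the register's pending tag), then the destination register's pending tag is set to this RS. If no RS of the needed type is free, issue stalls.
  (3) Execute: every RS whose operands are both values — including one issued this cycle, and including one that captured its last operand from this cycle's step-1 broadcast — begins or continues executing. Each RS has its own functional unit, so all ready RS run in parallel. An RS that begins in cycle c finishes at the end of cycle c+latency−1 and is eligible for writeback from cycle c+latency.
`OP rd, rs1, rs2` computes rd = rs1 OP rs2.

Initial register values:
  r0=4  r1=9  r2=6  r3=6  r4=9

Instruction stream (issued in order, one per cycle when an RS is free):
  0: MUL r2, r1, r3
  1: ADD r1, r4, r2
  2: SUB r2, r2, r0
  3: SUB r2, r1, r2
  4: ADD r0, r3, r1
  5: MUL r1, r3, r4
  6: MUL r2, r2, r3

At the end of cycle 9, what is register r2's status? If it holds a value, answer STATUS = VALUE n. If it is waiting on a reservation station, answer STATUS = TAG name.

c1: issue MUL r2<-Mul1 | r0:4,r1:9,r2:Mul1,r3:6,r4:9
c2: issue ADD r1<-Add1 | r0:4,r1:Add1,r2:Mul1,r3:6,r4:9
c3: issue SUB r2<-Add2 | r0:4,r1:Add1,r2:Add2,r3:6,r4:9
c4: stall | r0:4,r1:Add1,r2:Add2,r3:6,r4:9
c5: CDB Mul1=54; stall | r0:4,r1:Add1,r2:Add2,r3:6,r4:9
c6: stall | r0:4,r1:Add1,r2:Add2,r3:6,r4:9
c7: CDB Add1=63; issue SUB r2<-Add1 | r0:4,r1:63,r2:Add1,r3:6,r4:9
c8: CDB Add2=50; issue ADD r0<-Add2 | r0:Add2,r1:63,r2:Add1,r3:6,r4:9
c9: issue MUL r1<-Mul1 | r0:Add2,r1:Mul1,r2:Add1,r3:6,r4:9

STATUS = TAG Add1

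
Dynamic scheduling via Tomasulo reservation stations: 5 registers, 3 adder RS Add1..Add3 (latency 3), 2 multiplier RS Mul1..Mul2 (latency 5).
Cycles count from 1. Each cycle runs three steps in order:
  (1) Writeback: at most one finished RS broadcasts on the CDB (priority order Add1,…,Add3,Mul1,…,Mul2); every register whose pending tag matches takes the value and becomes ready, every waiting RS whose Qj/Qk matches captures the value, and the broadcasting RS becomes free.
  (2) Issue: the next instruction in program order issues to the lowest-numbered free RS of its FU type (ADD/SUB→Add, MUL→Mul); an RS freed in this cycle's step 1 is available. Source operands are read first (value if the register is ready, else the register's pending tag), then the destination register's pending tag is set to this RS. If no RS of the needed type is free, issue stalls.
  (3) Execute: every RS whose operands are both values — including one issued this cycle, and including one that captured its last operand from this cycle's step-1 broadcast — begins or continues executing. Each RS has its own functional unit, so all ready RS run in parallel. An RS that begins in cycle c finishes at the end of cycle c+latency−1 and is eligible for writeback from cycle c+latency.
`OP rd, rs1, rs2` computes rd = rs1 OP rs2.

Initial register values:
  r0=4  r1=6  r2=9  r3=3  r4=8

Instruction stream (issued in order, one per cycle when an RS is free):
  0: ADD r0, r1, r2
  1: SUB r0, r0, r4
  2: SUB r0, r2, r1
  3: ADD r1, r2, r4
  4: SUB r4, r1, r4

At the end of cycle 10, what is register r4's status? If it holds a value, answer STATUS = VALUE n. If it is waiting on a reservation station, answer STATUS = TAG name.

STATUS = VALUE 9

c1: issue ADD r0<-Add1 | r0:Add1,r1:6,r2:9,r3:3,r4:8
c2: issue SUB r0<-Add2 | r0:Add2,r1:6,r2:9,r3:3,r4:8
c3: issue SUB r0<-Add3 | r0:Add3,r1:6,r2:9,r3:3,r4:8
c4: CDB Add1=15; issue ADD r1<-Add1 | r0:Add3,r1:Add1,r2:9,r3:3,r4:8
c5: stall | r0:Add3,r1:Add1,r2:9,r3:3,r4:8
c6: CDB Add3=3; issue SUB r4<-Add3 | r0:3,r1:Add1,r2:9,r3:3,r4:Add3
c7: CDB Add1=17 | r0:3,r1:17,r2:9,r3:3,r4:Add3
c8: CDB Add2=7 | r0:3,r1:17,r2:9,r3:3,r4:Add3
c9: - | r0:3,r1:17,r2:9,r3:3,r4:Add3
c10: CDB Add3=9 | r0:3,r1:17,r2:9,r3:3,r4:9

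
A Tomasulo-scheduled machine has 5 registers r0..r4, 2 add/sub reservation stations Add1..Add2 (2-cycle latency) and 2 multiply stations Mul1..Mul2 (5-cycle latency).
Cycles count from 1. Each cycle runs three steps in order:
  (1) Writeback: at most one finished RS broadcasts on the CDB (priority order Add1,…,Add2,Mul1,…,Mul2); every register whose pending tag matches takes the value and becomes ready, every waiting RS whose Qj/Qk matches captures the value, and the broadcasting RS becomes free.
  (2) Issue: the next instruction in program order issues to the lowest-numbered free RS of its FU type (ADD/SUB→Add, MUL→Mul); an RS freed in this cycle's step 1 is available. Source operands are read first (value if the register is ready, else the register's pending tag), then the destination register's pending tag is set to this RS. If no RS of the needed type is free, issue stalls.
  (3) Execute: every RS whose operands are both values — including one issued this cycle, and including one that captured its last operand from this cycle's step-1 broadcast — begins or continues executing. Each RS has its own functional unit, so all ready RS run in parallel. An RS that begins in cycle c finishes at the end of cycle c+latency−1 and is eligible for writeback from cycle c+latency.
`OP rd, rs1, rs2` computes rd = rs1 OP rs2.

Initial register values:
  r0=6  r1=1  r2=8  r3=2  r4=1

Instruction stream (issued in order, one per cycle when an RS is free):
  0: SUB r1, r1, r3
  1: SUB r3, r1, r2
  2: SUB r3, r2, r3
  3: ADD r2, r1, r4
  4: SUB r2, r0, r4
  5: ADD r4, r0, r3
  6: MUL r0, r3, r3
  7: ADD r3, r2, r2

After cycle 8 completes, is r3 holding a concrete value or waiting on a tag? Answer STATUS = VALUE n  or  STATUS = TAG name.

STATUS = VALUE 17

  c1: issue SUB r1<-Add1  regs: r0:6,r1:Add1,r2:8,r3:2,r4:1
  c2: issue SUB r3<-Add2  regs: r0:6,r1:Add1,r2:8,r3:Add2,r4:1
  c3: CDB Add1=-1; issue SUB r3<-Add1  regs: r0:6,r1:-1,r2:8,r3:Add1,r4:1
  c4: stall  regs: r0:6,r1:-1,r2:8,r3:Add1,r4:1
  c5: CDB Add2=-9; issue ADD r2<-Add2  regs: r0:6,r1:-1,r2:Add2,r3:Add1,r4:1
  c6: stall  regs: r0:6,r1:-1,r2:Add2,r3:Add1,r4:1
  c7: CDB Add1=17; issue SUB r2<-Add1  regs: r0:6,r1:-1,r2:Add1,r3:17,r4:1
  c8: CDB Add2=0; issue ADD r4<-Add2  regs: r0:6,r1:-1,r2:Add1,r3:17,r4:Add2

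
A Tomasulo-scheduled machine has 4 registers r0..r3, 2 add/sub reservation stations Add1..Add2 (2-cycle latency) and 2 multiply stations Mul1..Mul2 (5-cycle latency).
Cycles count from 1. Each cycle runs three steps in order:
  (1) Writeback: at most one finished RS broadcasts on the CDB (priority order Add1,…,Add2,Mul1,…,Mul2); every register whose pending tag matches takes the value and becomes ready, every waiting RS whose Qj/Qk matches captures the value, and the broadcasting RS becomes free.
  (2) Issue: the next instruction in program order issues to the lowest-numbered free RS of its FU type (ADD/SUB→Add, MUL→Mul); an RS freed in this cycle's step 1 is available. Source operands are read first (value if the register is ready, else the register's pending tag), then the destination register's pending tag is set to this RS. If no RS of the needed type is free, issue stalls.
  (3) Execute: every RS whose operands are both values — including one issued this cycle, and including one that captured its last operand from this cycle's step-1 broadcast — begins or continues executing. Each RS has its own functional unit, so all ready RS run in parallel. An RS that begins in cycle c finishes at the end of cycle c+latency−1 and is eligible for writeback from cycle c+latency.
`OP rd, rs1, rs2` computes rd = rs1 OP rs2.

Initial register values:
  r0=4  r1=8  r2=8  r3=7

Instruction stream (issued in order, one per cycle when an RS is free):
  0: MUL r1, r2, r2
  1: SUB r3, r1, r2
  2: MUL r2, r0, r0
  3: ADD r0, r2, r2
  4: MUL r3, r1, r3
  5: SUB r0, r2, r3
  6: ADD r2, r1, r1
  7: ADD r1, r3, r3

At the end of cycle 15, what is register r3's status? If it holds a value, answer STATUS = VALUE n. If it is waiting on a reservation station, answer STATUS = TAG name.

c1: issue MUL r1<-Mul1 | r0:4,r1:Mul1,r2:8,r3:7
c2: issue SUB r3<-Add1 | r0:4,r1:Mul1,r2:8,r3:Add1
c3: issue MUL r2<-Mul2 | r0:4,r1:Mul1,r2:Mul2,r3:Add1
c4: issue ADD r0<-Add2 | r0:Add2,r1:Mul1,r2:Mul2,r3:Add1
c5: stall | r0:Add2,r1:Mul1,r2:Mul2,r3:Add1
c6: CDB Mul1=64; issue MUL r3<-Mul1 | r0:Add2,r1:64,r2:Mul2,r3:Mul1
c7: stall | r0:Add2,r1:64,r2:Mul2,r3:Mul1
c8: CDB Add1=56; issue SUB r0<-Add1 | r0:Add1,r1:64,r2:Mul2,r3:Mul1
c9: CDB Mul2=16; stall | r0:Add1,r1:64,r2:16,r3:Mul1
c10: stall | r0:Add1,r1:64,r2:16,r3:Mul1
c11: CDB Add2=32; issue ADD r2<-Add2 | r0:Add1,r1:64,r2:Add2,r3:Mul1
c12: stall | r0:Add1,r1:64,r2:Add2,r3:Mul1
c13: CDB Add2=128; issue ADD r1<-Add2 | r0:Add1,r1:Add2,r2:128,r3:Mul1
c14: CDB Mul1=3584 | r0:Add1,r1:Add2,r2:128,r3:3584
c15: - | r0:Add1,r1:Add2,r2:128,r3:3584

STATUS = VALUE 3584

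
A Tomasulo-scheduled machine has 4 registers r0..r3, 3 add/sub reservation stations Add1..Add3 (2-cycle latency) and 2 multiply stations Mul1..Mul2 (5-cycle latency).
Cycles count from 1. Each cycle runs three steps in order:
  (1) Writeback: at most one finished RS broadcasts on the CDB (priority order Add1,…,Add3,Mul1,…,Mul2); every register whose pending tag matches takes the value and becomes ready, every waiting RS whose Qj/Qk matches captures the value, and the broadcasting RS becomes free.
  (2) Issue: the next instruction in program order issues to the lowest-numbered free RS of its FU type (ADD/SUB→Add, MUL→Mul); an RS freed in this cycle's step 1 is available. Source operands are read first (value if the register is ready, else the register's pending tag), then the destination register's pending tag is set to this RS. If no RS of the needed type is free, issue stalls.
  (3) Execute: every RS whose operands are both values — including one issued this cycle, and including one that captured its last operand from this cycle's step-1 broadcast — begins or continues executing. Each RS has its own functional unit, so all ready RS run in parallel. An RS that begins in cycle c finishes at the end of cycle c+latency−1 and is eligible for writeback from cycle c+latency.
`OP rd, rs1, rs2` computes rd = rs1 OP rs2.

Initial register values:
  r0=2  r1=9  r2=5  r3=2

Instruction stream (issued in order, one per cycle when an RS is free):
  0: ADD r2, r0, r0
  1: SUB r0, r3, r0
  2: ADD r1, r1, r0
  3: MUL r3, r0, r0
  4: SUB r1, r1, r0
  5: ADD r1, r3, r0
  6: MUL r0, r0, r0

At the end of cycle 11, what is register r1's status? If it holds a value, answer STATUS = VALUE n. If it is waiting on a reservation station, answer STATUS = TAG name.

STATUS = VALUE 0

  c1: issue ADD r2<-Add1  regs: r0:2,r1:9,r2:Add1,r3:2
  c2: issue SUB r0<-Add2  regs: r0:Add2,r1:9,r2:Add1,r3:2
  c3: CDB Add1=4; issue ADD r1<-Add1  regs: r0:Add2,r1:Add1,r2:4,r3:2
  c4: CDB Add2=0; issue MUL r3<-Mul1  regs: r0:0,r1:Add1,r2:4,r3:Mul1
  c5: issue SUB r1<-Add2  regs: r0:0,r1:Add2,r2:4,r3:Mul1
  c6: CDB Add1=9; issue ADD r1<-Add1  regs: r0:0,r1:Add1,r2:4,r3:Mul1
  c7: issue MUL r0<-Mul2  regs: r0:Mul2,r1:Add1,r2:4,r3:Mul1
  c8: CDB Add2=9  regs: r0:Mul2,r1:Add1,r2:4,r3:Mul1
  c9: CDB Mul1=0  regs: r0:Mul2,r1:Add1,r2:4,r3:0
  c10: -  regs: r0:Mul2,r1:Add1,r2:4,r3:0
  c11: CDB Add1=0  regs: r0:Mul2,r1:0,r2:4,r3:0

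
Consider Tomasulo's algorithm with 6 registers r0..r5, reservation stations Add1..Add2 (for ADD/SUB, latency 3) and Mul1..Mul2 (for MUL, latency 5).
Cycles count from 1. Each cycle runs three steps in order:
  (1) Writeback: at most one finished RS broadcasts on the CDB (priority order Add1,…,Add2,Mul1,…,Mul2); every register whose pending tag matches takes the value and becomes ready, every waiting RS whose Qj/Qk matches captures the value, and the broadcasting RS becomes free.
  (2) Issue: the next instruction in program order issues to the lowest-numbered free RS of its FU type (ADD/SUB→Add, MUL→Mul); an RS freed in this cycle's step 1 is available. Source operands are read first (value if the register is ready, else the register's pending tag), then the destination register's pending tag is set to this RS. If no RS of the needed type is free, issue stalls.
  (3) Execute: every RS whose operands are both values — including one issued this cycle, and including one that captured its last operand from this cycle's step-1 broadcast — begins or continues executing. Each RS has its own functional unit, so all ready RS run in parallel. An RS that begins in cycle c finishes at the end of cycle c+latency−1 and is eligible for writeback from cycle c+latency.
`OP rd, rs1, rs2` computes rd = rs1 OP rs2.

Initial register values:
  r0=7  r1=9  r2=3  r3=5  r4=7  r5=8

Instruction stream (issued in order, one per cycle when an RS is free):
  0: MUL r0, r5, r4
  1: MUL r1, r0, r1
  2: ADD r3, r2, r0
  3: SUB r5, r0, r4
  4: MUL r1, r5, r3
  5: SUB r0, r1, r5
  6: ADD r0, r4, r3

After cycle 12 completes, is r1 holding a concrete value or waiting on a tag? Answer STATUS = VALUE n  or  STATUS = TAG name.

STATUS = TAG Mul1

cycle 1: issue MUL r0<-Mul1 // r0:Mul1,r1:9,r2:3,r3:5,r4:7,r5:8
cycle 2: issue MUL r1<-Mul2 // r0:Mul1,r1:Mul2,r2:3,r3:5,r4:7,r5:8
cycle 3: issue ADD r3<-Add1 // r0:Mul1,r1:Mul2,r2:3,r3:Add1,r4:7,r5:8
cycle 4: issue SUB r5<-Add2 // r0:Mul1,r1:Mul2,r2:3,r3:Add1,r4:7,r5:Add2
cycle 5: stall // r0:Mul1,r1:Mul2,r2:3,r3:Add1,r4:7,r5:Add2
cycle 6: CDB Mul1=56; issue MUL r1<-Mul1 // r0:56,r1:Mul1,r2:3,r3:Add1,r4:7,r5:Add2
cycle 7: stall // r0:56,r1:Mul1,r2:3,r3:Add1,r4:7,r5:Add2
cycle 8: stall // r0:56,r1:Mul1,r2:3,r3:Add1,r4:7,r5:Add2
cycle 9: CDB Add1=59; issue SUB r0<-Add1 // r0:Add1,r1:Mul1,r2:3,r3:59,r4:7,r5:Add2
cycle 10: CDB Add2=49; issue ADD r0<-Add2 // r0:Add2,r1:Mul1,r2:3,r3:59,r4:7,r5:49
cycle 11: CDB Mul2=504 // r0:Add2,r1:Mul1,r2:3,r3:59,r4:7,r5:49
cycle 12: - // r0:Add2,r1:Mul1,r2:3,r3:59,r4:7,r5:49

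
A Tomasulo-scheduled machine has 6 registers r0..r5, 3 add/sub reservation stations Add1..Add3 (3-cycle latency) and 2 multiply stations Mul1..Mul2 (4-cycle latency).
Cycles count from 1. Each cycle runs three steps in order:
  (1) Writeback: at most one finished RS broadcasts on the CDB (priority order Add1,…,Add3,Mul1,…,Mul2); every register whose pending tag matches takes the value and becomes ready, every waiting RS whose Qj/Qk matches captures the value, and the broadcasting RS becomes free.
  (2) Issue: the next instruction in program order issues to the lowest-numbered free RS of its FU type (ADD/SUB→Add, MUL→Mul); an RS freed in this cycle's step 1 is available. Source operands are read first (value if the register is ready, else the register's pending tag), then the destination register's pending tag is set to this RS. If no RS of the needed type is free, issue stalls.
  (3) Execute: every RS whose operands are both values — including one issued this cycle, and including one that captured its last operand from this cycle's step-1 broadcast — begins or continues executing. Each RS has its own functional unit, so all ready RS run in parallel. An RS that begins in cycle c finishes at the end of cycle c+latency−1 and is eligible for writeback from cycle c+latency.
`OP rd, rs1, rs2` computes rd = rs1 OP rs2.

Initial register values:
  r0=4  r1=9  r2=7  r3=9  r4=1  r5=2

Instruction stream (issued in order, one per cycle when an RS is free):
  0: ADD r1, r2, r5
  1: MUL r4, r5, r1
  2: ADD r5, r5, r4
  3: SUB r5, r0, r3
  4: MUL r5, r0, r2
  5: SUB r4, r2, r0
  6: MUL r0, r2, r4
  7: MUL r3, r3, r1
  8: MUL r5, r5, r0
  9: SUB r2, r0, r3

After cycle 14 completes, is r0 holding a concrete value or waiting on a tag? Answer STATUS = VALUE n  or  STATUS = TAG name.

STATUS = VALUE 21

c1: issue ADD r1<-Add1 | r0:4,r1:Add1,r2:7,r3:9,r4:1,r5:2
c2: issue MUL r4<-Mul1 | r0:4,r1:Add1,r2:7,r3:9,r4:Mul1,r5:2
c3: issue ADD r5<-Add2 | r0:4,r1:Add1,r2:7,r3:9,r4:Mul1,r5:Add2
c4: CDB Add1=9; issue SUB r5<-Add1 | r0:4,r1:9,r2:7,r3:9,r4:Mul1,r5:Add1
c5: issue MUL r5<-Mul2 | r0:4,r1:9,r2:7,r3:9,r4:Mul1,r5:Mul2
c6: issue SUB r4<-Add3 | r0:4,r1:9,r2:7,r3:9,r4:Add3,r5:Mul2
c7: CDB Add1=-5; stall | r0:4,r1:9,r2:7,r3:9,r4:Add3,r5:Mul2
c8: CDB Mul1=18; issue MUL r0<-Mul1 | r0:Mul1,r1:9,r2:7,r3:9,r4:Add3,r5:Mul2
c9: CDB Add3=3; stall | r0:Mul1,r1:9,r2:7,r3:9,r4:3,r5:Mul2
c10: CDB Mul2=28; issue MUL r3<-Mul2 | r0:Mul1,r1:9,r2:7,r3:Mul2,r4:3,r5:28
c11: CDB Add2=20; stall | r0:Mul1,r1:9,r2:7,r3:Mul2,r4:3,r5:28
c12: stall | r0:Mul1,r1:9,r2:7,r3:Mul2,r4:3,r5:28
c13: CDB Mul1=21; issue MUL r5<-Mul1 | r0:21,r1:9,r2:7,r3:Mul2,r4:3,r5:Mul1
c14: CDB Mul2=81; issue SUB r2<-Add1 | r0:21,r1:9,r2:Add1,r3:81,r4:3,r5:Mul1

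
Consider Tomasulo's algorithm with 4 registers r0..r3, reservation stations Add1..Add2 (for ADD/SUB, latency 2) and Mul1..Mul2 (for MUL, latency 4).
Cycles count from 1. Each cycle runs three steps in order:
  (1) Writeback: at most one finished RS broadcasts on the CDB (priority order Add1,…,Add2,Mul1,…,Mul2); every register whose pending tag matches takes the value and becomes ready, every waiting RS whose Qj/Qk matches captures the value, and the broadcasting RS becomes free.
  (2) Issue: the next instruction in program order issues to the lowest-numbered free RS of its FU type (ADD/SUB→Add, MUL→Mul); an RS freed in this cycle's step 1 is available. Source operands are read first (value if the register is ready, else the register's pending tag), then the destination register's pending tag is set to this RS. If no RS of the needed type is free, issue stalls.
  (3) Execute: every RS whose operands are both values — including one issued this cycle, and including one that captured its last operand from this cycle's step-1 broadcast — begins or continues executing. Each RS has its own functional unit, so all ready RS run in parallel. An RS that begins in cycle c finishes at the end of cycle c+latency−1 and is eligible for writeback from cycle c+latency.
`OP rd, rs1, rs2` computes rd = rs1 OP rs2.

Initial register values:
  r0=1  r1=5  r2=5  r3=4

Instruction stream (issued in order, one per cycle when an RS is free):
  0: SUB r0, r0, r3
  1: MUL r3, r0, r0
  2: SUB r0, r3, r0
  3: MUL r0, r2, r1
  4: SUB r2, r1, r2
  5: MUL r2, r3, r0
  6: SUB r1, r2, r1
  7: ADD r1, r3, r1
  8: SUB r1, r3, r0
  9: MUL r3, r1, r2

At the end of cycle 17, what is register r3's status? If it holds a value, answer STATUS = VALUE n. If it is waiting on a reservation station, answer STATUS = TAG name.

cycle 1: issue SUB r0<-Add1 // r0:Add1,r1:5,r2:5,r3:4
cycle 2: issue MUL r3<-Mul1 // r0:Add1,r1:5,r2:5,r3:Mul1
cycle 3: CDB Add1=-3; issue SUB r0<-Add1 // r0:Add1,r1:5,r2:5,r3:Mul1
cycle 4: issue MUL r0<-Mul2 // r0:Mul2,r1:5,r2:5,r3:Mul1
cycle 5: issue SUB r2<-Add2 // r0:Mul2,r1:5,r2:Add2,r3:Mul1
cycle 6: stall // r0:Mul2,r1:5,r2:Add2,r3:Mul1
cycle 7: CDB Add2=0; stall // r0:Mul2,r1:5,r2:0,r3:Mul1
cycle 8: CDB Mul1=9; issue MUL r2<-Mul1 // r0:Mul2,r1:5,r2:Mul1,r3:9
cycle 9: CDB Mul2=25; issue SUB r1<-Add2 // r0:25,r1:Add2,r2:Mul1,r3:9
cycle 10: CDB Add1=12; issue ADD r1<-Add1 // r0:25,r1:Add1,r2:Mul1,r3:9
cycle 11: stall // r0:25,r1:Add1,r2:Mul1,r3:9
cycle 12: stall // r0:25,r1:Add1,r2:Mul1,r3:9
cycle 13: CDB Mul1=225; stall // r0:25,r1:Add1,r2:225,r3:9
cycle 14: stall // r0:25,r1:Add1,r2:225,r3:9
cycle 15: CDB Add2=220; issue SUB r1<-Add2 // r0:25,r1:Add2,r2:225,r3:9
cycle 16: issue MUL r3<-Mul1 // r0:25,r1:Add2,r2:225,r3:Mul1
cycle 17: CDB Add1=229 // r0:25,r1:Add2,r2:225,r3:Mul1

STATUS = TAG Mul1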